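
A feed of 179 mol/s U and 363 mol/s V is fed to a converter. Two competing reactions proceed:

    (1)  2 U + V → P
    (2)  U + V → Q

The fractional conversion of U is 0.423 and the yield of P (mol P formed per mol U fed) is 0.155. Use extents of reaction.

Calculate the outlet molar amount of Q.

20.2 mol/s

Yield of P: 1ξ₁ / 179 = 0.155 → ξ₁ = 27.75 mol/s.
Conversion of U: 2ξ₁ + 1ξ₂ = 0.423 × 179 = 75.72 → ξ₂ = 20.23 mol/s.
Outlet amounts (n = n₀ + Σ ν·ξ):
  U: 179 − 2(27.75) − 1(20.23) = 103.3
  V: 363 − 1(27.75) − 1(20.23) = 315
  P: 0 + 1(27.75) = 27.75
  Q: 0 + 1(20.23) = 20.23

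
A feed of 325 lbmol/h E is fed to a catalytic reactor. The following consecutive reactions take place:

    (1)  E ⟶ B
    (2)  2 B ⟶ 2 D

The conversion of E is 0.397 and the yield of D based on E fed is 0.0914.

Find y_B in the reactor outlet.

0.306

Conversion of E: E consumed = 1ξ₁ = 0.397 × 325 → ξ₁ = 129 lbmol/h.
Yield of D: 2ξ₂ / 325 = 0.0914 → ξ₂ = 14.85 lbmol/h.
Outlet amounts (n = n₀ + Σ ν·ξ):
  E: 325 − 1(129) = 196
  B: 0 + 1(129) − 2(14.85) = 99.32
  D: 0 + 2(14.85) = 29.7
Total out = 325 lbmol/h; y_B = 99.32 / 325 = 0.3056.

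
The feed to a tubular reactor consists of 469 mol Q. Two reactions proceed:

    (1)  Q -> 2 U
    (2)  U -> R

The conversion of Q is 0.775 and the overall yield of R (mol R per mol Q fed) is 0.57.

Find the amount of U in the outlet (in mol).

460 mol

Conversion of Q: Q consumed = 1ξ₁ = 0.775 × 469 → ξ₁ = 363.5 mol.
Yield of R: 1ξ₂ / 469 = 0.57 → ξ₂ = 267.3 mol.
Outlet amounts (n = n₀ + Σ ν·ξ):
  Q: 469 − 1(363.5) = 105.5
  U: 0 + 2(363.5) − 1(267.3) = 459.6
  R: 0 + 1(267.3) = 267.3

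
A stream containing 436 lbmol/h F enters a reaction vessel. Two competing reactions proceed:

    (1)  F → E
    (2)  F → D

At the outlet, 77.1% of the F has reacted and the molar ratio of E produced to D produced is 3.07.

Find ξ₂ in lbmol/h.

Conversion of F: F consumed = 0.771 × 436 = 336.2 lbmol/h = 1ξ₁ + 1ξ₂.
Selectivity: 1ξ₁ / (1ξ₂) = 3.07 → ξ₁ = 3.07 ξ₂.
Substitute: (1·3.07 + 1) ξ₂ = 336.2 → ξ₂ = 82.59 lbmol/h, ξ₁ = 253.6 lbmol/h.
Outlet amounts (n = n₀ + Σ ν·ξ):
  F: 436 − 1(253.6) − 1(82.59) = 99.84
  E: 0 + 1(253.6) = 253.6
  D: 0 + 1(82.59) = 82.59

ξ₂ = 82.6 lbmol/h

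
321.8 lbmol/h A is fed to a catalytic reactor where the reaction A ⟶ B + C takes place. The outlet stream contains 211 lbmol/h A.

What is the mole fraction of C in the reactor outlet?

0.256

For A: n = n₀ − 1ξ → 211 = 321.8 − 1ξ, giving ξ = 110.8 lbmol/h.
Outlet amounts (n = n₀ + ν ξ):
  A: 321.8 − 1(110.8) = 211
  B: 0 + 1(110.8) = 110.8
  C: 0 + 1(110.8) = 110.8
Total out = 432.6 lbmol/h; y_C = 110.8 / 432.6 = 0.2561.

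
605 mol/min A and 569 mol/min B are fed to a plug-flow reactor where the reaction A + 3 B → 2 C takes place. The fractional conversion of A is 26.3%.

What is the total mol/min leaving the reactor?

A reacted = 0.263 × 605 = 159.1 mol/min; ν_A = −1, so ξ = 159.1/1 = 159.1 mol/min.
Outlet amounts (n = n₀ + ν ξ):
  A: 605 − 1(159.1) = 445.9
  B: 569 − 3(159.1) = 91.65
  C: 0 + 2(159.1) = 318.2
Total out = 445.9 + 91.65 + 318.2 = 855.8 mol/min.

856 mol/min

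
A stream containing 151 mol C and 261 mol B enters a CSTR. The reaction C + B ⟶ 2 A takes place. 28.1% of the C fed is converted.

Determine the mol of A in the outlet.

84.9 mol

C reacted = 0.281 × 151 = 42.43 mol; ν_C = −1, so ξ = 42.43/1 = 42.43 mol.
Outlet amounts (n = n₀ + ν ξ):
  C: 151 − 1(42.43) = 108.6
  B: 261 − 1(42.43) = 218.6
  A: 0 + 2(42.43) = 84.86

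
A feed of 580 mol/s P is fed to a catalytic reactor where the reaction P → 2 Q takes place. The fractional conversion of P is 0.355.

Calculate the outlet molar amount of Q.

P reacted = 0.355 × 580 = 205.9 mol/s; ν_P = −1, so ξ = 205.9/1 = 205.9 mol/s.
Outlet amounts (n = n₀ + ν ξ):
  P: 580 − 1(205.9) = 374.1
  Q: 0 + 2(205.9) = 411.8

412 mol/s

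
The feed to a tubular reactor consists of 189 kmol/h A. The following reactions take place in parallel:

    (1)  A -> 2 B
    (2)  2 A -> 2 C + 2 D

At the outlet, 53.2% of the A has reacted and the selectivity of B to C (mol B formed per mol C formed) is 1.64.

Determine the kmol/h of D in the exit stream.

55.2 kmol/h

Conversion of A: A consumed = 0.532 × 189 = 100.5 kmol/h = 1ξ₁ + 2ξ₂.
Selectivity: 2ξ₁ / (2ξ₂) = 1.64 → ξ₁ = 1.64 ξ₂.
Substitute: (1·1.64 + 2) ξ₂ = 100.5 → ξ₂ = 27.62 kmol/h, ξ₁ = 45.3 kmol/h.
Outlet amounts (n = n₀ + Σ ν·ξ):
  A: 189 − 1(45.3) − 2(27.62) = 88.45
  B: 0 + 2(45.3) = 90.6
  C: 0 + 2(27.62) = 55.25
  D: 0 + 2(27.62) = 55.25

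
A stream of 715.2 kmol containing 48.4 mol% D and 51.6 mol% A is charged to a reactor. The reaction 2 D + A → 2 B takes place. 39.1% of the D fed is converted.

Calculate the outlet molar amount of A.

301 kmol

D reacted = 0.391 × 346.2 = 135.3 kmol; ν_D = −2, so ξ = 135.3/2 = 67.67 kmol.
Outlet amounts (n = n₀ + ν ξ):
  D: 346.2 − 2(67.67) = 210.8
  A: 369 − 1(67.67) = 301.4
  B: 0 + 2(67.67) = 135.3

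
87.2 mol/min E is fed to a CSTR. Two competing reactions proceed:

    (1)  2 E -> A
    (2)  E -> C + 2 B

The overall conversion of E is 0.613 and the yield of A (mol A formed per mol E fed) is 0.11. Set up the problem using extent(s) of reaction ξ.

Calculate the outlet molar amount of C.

34.3 mol/min

Yield of A: 1ξ₁ / 87.2 = 0.11 → ξ₁ = 9.592 mol/min.
Conversion of E: 2ξ₁ + 1ξ₂ = 0.613 × 87.2 = 53.45 → ξ₂ = 34.27 mol/min.
Outlet amounts (n = n₀ + Σ ν·ξ):
  E: 87.2 − 2(9.592) − 1(34.27) = 33.75
  A: 0 + 1(9.592) = 9.592
  C: 0 + 1(34.27) = 34.27
  B: 0 + 2(34.27) = 68.54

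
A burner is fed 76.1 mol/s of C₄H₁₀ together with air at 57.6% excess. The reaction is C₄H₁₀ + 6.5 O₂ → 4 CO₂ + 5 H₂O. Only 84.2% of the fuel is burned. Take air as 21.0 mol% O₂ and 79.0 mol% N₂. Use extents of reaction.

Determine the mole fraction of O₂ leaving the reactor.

0.0935

Stoichiometric O₂ = 6.5 × 76.1 = 494.6 mol/s; O₂ fed = 494.6 × 1.576 = 779.6 mol/s.
N₂ fed = 779.6 × 79/21 = 2933 mol/s.
Fuel reacted = 0.842 × 76.1 → ξ = 64.08 mol/s.
Outlet (n = n₀ + ν ξ):
  C₄H₁₀: 76.1 − 1(64.08) = 12.02
  O₂: 779.6 − 6.5(64.08) = 363.1
  N₂: 2933 (inert)
  CO₂: 0 + 4(64.08) = 256.3
  H₂O: 0 + 5(64.08) = 320.4
Total out = 3884 mol/s; y_O₂ = 363.1 / 3884 = 0.09347.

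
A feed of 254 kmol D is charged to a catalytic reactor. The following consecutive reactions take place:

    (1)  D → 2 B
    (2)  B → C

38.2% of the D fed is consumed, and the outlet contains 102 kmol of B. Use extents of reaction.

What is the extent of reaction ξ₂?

Conversion of D: D consumed = 1ξ₁ = 0.382 × 254 → ξ₁ = 97.03 kmol.
B balance: n_B = 0 + 2ξ₁ − 1ξ₂ = 102 → ξ₂ = (2·97.03 − 102)/1 = 92.06 kmol.
Outlet amounts (n = n₀ + Σ ν·ξ):
  D: 254 − 1(97.03) = 157
  B: 0 + 2(97.03) − 1(92.06) = 102
  C: 0 + 1(92.06) = 92.06

ξ₂ = 92.1 kmol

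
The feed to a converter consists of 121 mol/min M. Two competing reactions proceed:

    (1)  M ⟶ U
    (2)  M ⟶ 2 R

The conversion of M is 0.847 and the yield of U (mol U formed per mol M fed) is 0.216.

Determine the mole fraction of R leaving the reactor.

0.774

Yield of U: 1ξ₁ / 121 = 0.216 → ξ₁ = 26.14 mol/min.
Conversion of M: 1ξ₁ + 1ξ₂ = 0.847 × 121 = 102.5 → ξ₂ = 76.35 mol/min.
Outlet amounts (n = n₀ + Σ ν·ξ):
  M: 121 − 1(26.14) − 1(76.35) = 18.51
  U: 0 + 1(26.14) = 26.14
  R: 0 + 2(76.35) = 152.7
Total out = 197.4 mol/min; y_R = 152.7 / 197.4 = 0.7738.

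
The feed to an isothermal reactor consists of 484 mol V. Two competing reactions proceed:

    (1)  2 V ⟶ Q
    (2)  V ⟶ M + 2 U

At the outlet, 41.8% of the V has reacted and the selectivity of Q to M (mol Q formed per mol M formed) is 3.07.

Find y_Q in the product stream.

0.192

Conversion of V: V consumed = 0.418 × 484 = 202.3 mol = 2ξ₁ + 1ξ₂.
Selectivity: 1ξ₁ / (1ξ₂) = 3.07 → ξ₁ = 3.07 ξ₂.
Substitute: (2·3.07 + 1) ξ₂ = 202.3 → ξ₂ = 28.34 mol, ξ₁ = 86.99 mol.
Outlet amounts (n = n₀ + Σ ν·ξ):
  V: 484 − 2(86.99) − 1(28.34) = 281.7
  Q: 0 + 1(86.99) = 86.99
  M: 0 + 1(28.34) = 28.34
  U: 0 + 2(28.34) = 56.67
Total out = 453.7 mol; y_Q = 86.99 / 453.7 = 0.1917.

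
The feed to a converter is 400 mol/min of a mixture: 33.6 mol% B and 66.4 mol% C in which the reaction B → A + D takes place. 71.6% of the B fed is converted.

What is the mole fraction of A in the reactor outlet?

B reacted = 0.716 × 134.4 = 96.23 mol/min; ν_B = −1, so ξ = 96.23/1 = 96.23 mol/min.
Outlet amounts (n = n₀ + ν ξ):
  B: 134.4 − 1(96.23) = 38.17
  A: 0 + 1(96.23) = 96.23
  D: 0 + 1(96.23) = 96.23
  C: 265.6 (inert)
Total out = 496.2 mol/min; y_A = 96.23 / 496.2 = 0.1939.

0.194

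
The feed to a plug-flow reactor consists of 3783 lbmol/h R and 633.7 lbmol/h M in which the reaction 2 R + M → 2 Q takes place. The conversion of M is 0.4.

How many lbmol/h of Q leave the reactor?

507 lbmol/h

M reacted = 0.4 × 633.7 = 253.5 lbmol/h; ν_M = −1, so ξ = 253.5/1 = 253.5 lbmol/h.
Outlet amounts (n = n₀ + ν ξ):
  R: 3783 − 2(253.5) = 3276
  M: 633.7 − 1(253.5) = 380.2
  Q: 0 + 2(253.5) = 507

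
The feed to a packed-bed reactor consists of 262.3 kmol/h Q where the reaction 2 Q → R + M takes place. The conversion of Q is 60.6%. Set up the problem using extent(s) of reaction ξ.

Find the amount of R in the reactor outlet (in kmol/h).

Q reacted = 0.606 × 262.3 = 159 kmol/h; ν_Q = −2, so ξ = 159/2 = 79.48 kmol/h.
Outlet amounts (n = n₀ + ν ξ):
  Q: 262.3 − 2(79.48) = 103.3
  R: 0 + 1(79.48) = 79.48
  M: 0 + 1(79.48) = 79.48

79.5 kmol/h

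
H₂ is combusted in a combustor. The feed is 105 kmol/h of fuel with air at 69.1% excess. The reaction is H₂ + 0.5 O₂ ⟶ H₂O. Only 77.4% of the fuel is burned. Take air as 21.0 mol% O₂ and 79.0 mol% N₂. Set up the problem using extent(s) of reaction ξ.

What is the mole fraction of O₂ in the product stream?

0.0988

Stoichiometric O₂ = 0.5 × 105 = 52.5 kmol/h; O₂ fed = 52.5 × 1.691 = 88.78 kmol/h.
N₂ fed = 88.78 × 79/21 = 334 kmol/h.
Fuel reacted = 0.774 × 105 → ξ = 81.27 kmol/h.
Outlet (n = n₀ + ν ξ):
  H₂: 105 − 1(81.27) = 23.73
  O₂: 88.78 − 0.5(81.27) = 48.14
  N₂: 334 (inert)
  H₂O: 0 + 1(81.27) = 81.27
Total out = 487.1 kmol/h; y_O₂ = 48.14 / 487.1 = 0.09883.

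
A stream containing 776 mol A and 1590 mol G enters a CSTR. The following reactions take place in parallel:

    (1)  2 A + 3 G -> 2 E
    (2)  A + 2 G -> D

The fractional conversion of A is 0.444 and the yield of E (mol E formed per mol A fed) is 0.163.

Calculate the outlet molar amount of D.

Yield of E: 2ξ₁ / 776 = 0.163 → ξ₁ = 63.24 mol.
Conversion of A: 2ξ₁ + 1ξ₂ = 0.444 × 776 = 344.5 → ξ₂ = 218.1 mol.
Outlet amounts (n = n₀ + Σ ν·ξ):
  A: 776 − 2(63.24) − 1(218.1) = 431.5
  G: 1590 − 3(63.24) − 2(218.1) = 964.2
  E: 0 + 2(63.24) = 126.5
  D: 0 + 1(218.1) = 218.1

218 mol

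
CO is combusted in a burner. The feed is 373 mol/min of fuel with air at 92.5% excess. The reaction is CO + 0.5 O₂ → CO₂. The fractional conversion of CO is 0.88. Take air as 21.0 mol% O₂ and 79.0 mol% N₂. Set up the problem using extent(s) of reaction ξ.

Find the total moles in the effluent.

Stoichiometric O₂ = 0.5 × 373 = 186.5 mol/min; O₂ fed = 186.5 × 1.925 = 359 mol/min.
N₂ fed = 359 × 79/21 = 1351 mol/min.
Fuel reacted = 0.88 × 373 → ξ = 328.2 mol/min.
Outlet (n = n₀ + ν ξ):
  CO: 373 − 1(328.2) = 44.76
  O₂: 359 − 0.5(328.2) = 194.9
  N₂: 1351 (inert)
  CO₂: 0 + 1(328.2) = 328.2
Total out = 44.76 + 194.9 + 1351 + 328.2 = 1918 mol/min.

1920 mol/min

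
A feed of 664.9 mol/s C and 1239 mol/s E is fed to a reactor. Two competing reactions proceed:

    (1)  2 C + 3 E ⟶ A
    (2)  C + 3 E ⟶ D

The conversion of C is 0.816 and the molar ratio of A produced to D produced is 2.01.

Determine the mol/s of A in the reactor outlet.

Conversion of C: C consumed = 0.816 × 664.9 = 542.6 mol/s = 2ξ₁ + 1ξ₂.
Selectivity: 1ξ₁ / (1ξ₂) = 2.01 → ξ₁ = 2.01 ξ₂.
Substitute: (2·2.01 + 1) ξ₂ = 542.6 → ξ₂ = 108.1 mol/s, ξ₁ = 217.2 mol/s.
Outlet amounts (n = n₀ + Σ ν·ξ):
  C: 664.9 − 2(217.2) − 1(108.1) = 122.3
  E: 1239 − 3(217.2) − 3(108.1) = 263
  A: 0 + 1(217.2) = 217.2
  D: 0 + 1(108.1) = 108.1

217 mol/s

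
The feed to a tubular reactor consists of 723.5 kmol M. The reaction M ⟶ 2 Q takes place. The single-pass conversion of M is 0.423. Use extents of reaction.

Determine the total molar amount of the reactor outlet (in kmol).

M reacted = 0.423 × 723.5 = 306 kmol; ν_M = −1, so ξ = 306/1 = 306 kmol.
Outlet amounts (n = n₀ + ν ξ):
  M: 723.5 − 1(306) = 417.5
  Q: 0 + 2(306) = 612.1
Total out = 417.5 + 612.1 = 1030 kmol.

1030 kmol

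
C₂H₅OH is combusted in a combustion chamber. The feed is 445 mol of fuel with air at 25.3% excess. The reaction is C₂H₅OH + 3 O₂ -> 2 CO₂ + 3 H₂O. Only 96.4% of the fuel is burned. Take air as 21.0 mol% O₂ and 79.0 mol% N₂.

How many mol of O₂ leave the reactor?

386 mol

Stoichiometric O₂ = 3 × 445 = 1335 mol; O₂ fed = 1335 × 1.253 = 1673 mol.
N₂ fed = 1673 × 79/21 = 6293 mol.
Fuel reacted = 0.964 × 445 → ξ = 429 mol.
Outlet (n = n₀ + ν ξ):
  C₂H₅OH: 445 − 1(429) = 16.02
  O₂: 1673 − 3(429) = 385.8
  N₂: 6293 (inert)
  CO₂: 0 + 2(429) = 858
  H₂O: 0 + 3(429) = 1287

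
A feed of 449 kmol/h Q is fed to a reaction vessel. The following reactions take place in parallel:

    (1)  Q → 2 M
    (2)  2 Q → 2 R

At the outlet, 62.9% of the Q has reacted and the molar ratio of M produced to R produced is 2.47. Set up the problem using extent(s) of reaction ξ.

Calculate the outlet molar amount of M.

Conversion of Q: Q consumed = 0.629 × 449 = 282.4 kmol/h = 1ξ₁ + 2ξ₂.
Selectivity: 2ξ₁ / (2ξ₂) = 2.47 → ξ₁ = 2.47 ξ₂.
Substitute: (1·2.47 + 2) ξ₂ = 282.4 → ξ₂ = 63.18 kmol/h, ξ₁ = 156.1 kmol/h.
Outlet amounts (n = n₀ + Σ ν·ξ):
  Q: 449 − 1(156.1) − 2(63.18) = 166.6
  M: 0 + 2(156.1) = 312.1
  R: 0 + 2(63.18) = 126.4

312 kmol/h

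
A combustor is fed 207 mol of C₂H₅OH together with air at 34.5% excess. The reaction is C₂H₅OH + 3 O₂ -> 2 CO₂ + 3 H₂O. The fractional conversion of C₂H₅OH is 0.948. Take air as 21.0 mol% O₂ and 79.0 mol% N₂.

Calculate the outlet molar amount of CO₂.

392 mol

Stoichiometric O₂ = 3 × 207 = 621 mol; O₂ fed = 621 × 1.345 = 835.2 mol.
N₂ fed = 835.2 × 79/21 = 3142 mol.
Fuel reacted = 0.948 × 207 → ξ = 196.2 mol.
Outlet (n = n₀ + ν ξ):
  C₂H₅OH: 207 − 1(196.2) = 10.76
  O₂: 835.2 − 3(196.2) = 246.5
  N₂: 3142 (inert)
  CO₂: 0 + 2(196.2) = 392.5
  H₂O: 0 + 3(196.2) = 588.7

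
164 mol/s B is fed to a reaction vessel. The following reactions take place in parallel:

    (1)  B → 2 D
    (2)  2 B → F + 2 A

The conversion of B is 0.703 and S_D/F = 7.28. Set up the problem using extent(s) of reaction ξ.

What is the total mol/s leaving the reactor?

Conversion of B: B consumed = 0.703 × 164 = 115.3 mol/s = 1ξ₁ + 2ξ₂.
Selectivity: 2ξ₁ / (1ξ₂) = 7.28 → ξ₁ = 3.64 ξ₂.
Substitute: (1·3.64 + 2) ξ₂ = 115.3 → ξ₂ = 20.44 mol/s, ξ₁ = 74.41 mol/s.
Outlet amounts (n = n₀ + Σ ν·ξ):
  B: 164 − 1(74.41) − 2(20.44) = 48.71
  D: 0 + 2(74.41) = 148.8
  F: 0 + 1(20.44) = 20.44
  A: 0 + 2(20.44) = 40.88
Total out = 48.71 + 148.8 + 20.44 + 40.88 = 258.9 mol/s.

259 mol/s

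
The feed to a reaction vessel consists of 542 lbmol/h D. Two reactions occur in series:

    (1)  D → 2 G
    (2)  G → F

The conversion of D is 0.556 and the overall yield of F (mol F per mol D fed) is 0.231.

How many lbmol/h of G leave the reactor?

478 lbmol/h

Conversion of D: D consumed = 1ξ₁ = 0.556 × 542 → ξ₁ = 301.4 lbmol/h.
Yield of F: 1ξ₂ / 542 = 0.231 → ξ₂ = 125.2 lbmol/h.
Outlet amounts (n = n₀ + Σ ν·ξ):
  D: 542 − 1(301.4) = 240.6
  G: 0 + 2(301.4) − 1(125.2) = 477.5
  F: 0 + 1(125.2) = 125.2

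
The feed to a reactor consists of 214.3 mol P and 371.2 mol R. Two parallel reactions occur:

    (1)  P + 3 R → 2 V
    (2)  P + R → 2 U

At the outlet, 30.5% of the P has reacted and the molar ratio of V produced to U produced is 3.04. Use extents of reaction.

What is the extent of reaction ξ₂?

ξ₂ = 16.2 mol

Conversion of P: P consumed = 0.305 × 214.3 = 65.36 mol = 1ξ₁ + 1ξ₂.
Selectivity: 2ξ₁ / (2ξ₂) = 3.04 → ξ₁ = 3.04 ξ₂.
Substitute: (1·3.04 + 1) ξ₂ = 65.36 → ξ₂ = 16.18 mol, ξ₁ = 49.18 mol.
Outlet amounts (n = n₀ + Σ ν·ξ):
  P: 214.3 − 1(49.18) − 1(16.18) = 148.9
  R: 371.2 − 3(49.18) − 1(16.18) = 207.5
  V: 0 + 2(49.18) = 98.37
  U: 0 + 2(16.18) = 32.36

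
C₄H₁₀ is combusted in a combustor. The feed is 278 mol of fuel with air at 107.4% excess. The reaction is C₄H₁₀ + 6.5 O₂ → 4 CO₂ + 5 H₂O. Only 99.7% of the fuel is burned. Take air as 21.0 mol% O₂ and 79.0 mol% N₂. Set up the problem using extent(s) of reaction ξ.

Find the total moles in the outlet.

Stoichiometric O₂ = 6.5 × 278 = 1807 mol; O₂ fed = 1807 × 2.074 = 3748 mol.
N₂ fed = 3748 × 79/21 = 14100 mol.
Fuel reacted = 0.997 × 278 → ξ = 277.2 mol.
Outlet (n = n₀ + ν ξ):
  C₄H₁₀: 278 − 1(277.2) = 0.834
  O₂: 3748 − 6.5(277.2) = 1946
  N₂: 14100 (inert)
  CO₂: 0 + 4(277.2) = 1109
  H₂O: 0 + 5(277.2) = 1386
Total out = 0.834 + 1946 + 14100 + 1109 + 1386 = 18540 mol.

18500 mol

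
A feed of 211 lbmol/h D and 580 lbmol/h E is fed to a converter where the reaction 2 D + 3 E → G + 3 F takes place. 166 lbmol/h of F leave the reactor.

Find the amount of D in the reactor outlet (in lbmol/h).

100 lbmol/h

For F: n = n₀ + 3ξ → 166 = 0 + 3ξ, giving ξ = 55.33 lbmol/h.
Outlet amounts (n = n₀ + ν ξ):
  D: 211 − 2(55.33) = 100.3
  E: 580 − 3(55.33) = 414
  G: 0 + 1(55.33) = 55.33
  F: 0 + 3(55.33) = 166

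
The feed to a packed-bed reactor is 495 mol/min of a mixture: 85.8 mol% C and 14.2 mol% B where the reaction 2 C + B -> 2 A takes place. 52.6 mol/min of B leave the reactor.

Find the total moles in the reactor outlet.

477 mol/min

For B: n = n₀ − 1ξ → 52.6 = 70.29 − 1ξ, giving ξ = 17.69 mol/min.
Outlet amounts (n = n₀ + ν ξ):
  C: 424.7 − 2(17.69) = 389.3
  B: 70.29 − 1(17.69) = 52.6
  A: 0 + 2(17.69) = 35.38
Total out = 389.3 + 52.6 + 35.38 = 477.3 mol/min.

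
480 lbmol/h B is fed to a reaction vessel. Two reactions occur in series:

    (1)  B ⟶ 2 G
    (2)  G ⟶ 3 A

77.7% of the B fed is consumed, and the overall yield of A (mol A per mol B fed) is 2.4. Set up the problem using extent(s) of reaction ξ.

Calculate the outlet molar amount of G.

Conversion of B: B consumed = 1ξ₁ = 0.777 × 480 → ξ₁ = 373 lbmol/h.
Yield of A: 3ξ₂ / 480 = 2.4 → ξ₂ = 384 lbmol/h.
Outlet amounts (n = n₀ + Σ ν·ξ):
  B: 480 − 1(373) = 107
  G: 0 + 2(373) − 1(384) = 361.9
  A: 0 + 3(384) = 1152

362 lbmol/h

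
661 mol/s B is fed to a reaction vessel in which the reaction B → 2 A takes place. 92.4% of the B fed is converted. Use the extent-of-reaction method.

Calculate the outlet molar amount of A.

1220 mol/s

B reacted = 0.924 × 661 = 610.8 mol/s; ν_B = −1, so ξ = 610.8/1 = 610.8 mol/s.
Outlet amounts (n = n₀ + ν ξ):
  B: 661 − 1(610.8) = 50.24
  A: 0 + 2(610.8) = 1222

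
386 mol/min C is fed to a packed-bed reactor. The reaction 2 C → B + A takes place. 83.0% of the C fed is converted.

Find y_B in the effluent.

0.415

C reacted = 0.83 × 386 = 320.4 mol/min; ν_C = −2, so ξ = 320.4/2 = 160.2 mol/min.
Outlet amounts (n = n₀ + ν ξ):
  C: 386 − 2(160.2) = 65.62
  B: 0 + 1(160.2) = 160.2
  A: 0 + 1(160.2) = 160.2
Total out = 386 mol/min; y_B = 160.2 / 386 = 0.415.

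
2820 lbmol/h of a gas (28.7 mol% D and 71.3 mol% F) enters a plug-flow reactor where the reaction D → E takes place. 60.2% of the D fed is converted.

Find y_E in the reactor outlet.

0.173

D reacted = 0.602 × 809.3 = 487.2 lbmol/h; ν_D = −1, so ξ = 487.2/1 = 487.2 lbmol/h.
Outlet amounts (n = n₀ + ν ξ):
  D: 809.3 − 1(487.2) = 322.1
  E: 0 + 1(487.2) = 487.2
  F: 2011 (inert)
Total out = 2820 lbmol/h; y_E = 487.2 / 2820 = 0.1728.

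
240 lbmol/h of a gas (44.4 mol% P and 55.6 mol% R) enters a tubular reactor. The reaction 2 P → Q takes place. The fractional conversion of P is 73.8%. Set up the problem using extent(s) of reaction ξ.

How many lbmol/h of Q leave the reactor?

39.3 lbmol/h

P reacted = 0.738 × 106.6 = 78.64 lbmol/h; ν_P = −2, so ξ = 78.64/2 = 39.32 lbmol/h.
Outlet amounts (n = n₀ + ν ξ):
  P: 106.6 − 2(39.32) = 27.92
  Q: 0 + 1(39.32) = 39.32
  R: 133.4 (inert)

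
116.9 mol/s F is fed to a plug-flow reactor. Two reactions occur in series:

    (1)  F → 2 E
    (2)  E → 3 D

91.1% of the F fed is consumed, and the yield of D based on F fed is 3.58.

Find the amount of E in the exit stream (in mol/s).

73.5 mol/s

Conversion of F: F consumed = 1ξ₁ = 0.911 × 116.9 → ξ₁ = 106.5 mol/s.
Yield of D: 3ξ₂ / 116.9 = 3.58 → ξ₂ = 139.5 mol/s.
Outlet amounts (n = n₀ + Σ ν·ξ):
  F: 116.9 − 1(106.5) = 10.4
  E: 0 + 2(106.5) − 1(139.5) = 73.49
  D: 0 + 3(139.5) = 418.5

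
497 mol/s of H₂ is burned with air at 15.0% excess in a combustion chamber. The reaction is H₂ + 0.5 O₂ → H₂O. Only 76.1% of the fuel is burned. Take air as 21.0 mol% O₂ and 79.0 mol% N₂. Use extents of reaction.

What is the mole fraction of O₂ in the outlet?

Stoichiometric O₂ = 0.5 × 497 = 248.5 mol/s; O₂ fed = 248.5 × 1.150 = 285.8 mol/s.
N₂ fed = 285.8 × 79/21 = 1075 mol/s.
Fuel reacted = 0.761 × 497 → ξ = 378.2 mol/s.
Outlet (n = n₀ + ν ξ):
  H₂: 497 − 1(378.2) = 118.8
  O₂: 285.8 − 0.5(378.2) = 96.67
  N₂: 1075 (inert)
  H₂O: 0 + 1(378.2) = 378.2
Total out = 1669 mol/s; y_O₂ = 96.67 / 1669 = 0.05793.

0.0579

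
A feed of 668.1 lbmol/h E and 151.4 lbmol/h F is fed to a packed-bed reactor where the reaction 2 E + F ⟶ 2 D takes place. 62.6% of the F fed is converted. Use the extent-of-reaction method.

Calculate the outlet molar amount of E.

F reacted = 0.626 × 151.4 = 94.78 lbmol/h; ν_F = −1, so ξ = 94.78/1 = 94.78 lbmol/h.
Outlet amounts (n = n₀ + ν ξ):
  E: 668.1 − 2(94.78) = 478.5
  F: 151.4 − 1(94.78) = 56.62
  D: 0 + 2(94.78) = 189.6

479 lbmol/h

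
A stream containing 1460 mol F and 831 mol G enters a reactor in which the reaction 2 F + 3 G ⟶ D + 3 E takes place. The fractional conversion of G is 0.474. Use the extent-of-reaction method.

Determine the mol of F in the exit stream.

G reacted = 0.474 × 831 = 393.9 mol; ν_G = −3, so ξ = 393.9/3 = 131.3 mol.
Outlet amounts (n = n₀ + ν ξ):
  F: 1460 − 2(131.3) = 1197
  G: 831 − 3(131.3) = 437.1
  D: 0 + 1(131.3) = 131.3
  E: 0 + 3(131.3) = 393.9

1200 mol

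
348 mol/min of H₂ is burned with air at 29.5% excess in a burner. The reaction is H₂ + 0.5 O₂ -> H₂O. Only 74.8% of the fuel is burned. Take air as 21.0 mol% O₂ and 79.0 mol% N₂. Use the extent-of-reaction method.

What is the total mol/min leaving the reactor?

1290 mol/min

Stoichiometric O₂ = 0.5 × 348 = 174 mol/min; O₂ fed = 174 × 1.295 = 225.3 mol/min.
N₂ fed = 225.3 × 79/21 = 847.7 mol/min.
Fuel reacted = 0.748 × 348 → ξ = 260.3 mol/min.
Outlet (n = n₀ + ν ξ):
  H₂: 348 − 1(260.3) = 87.7
  O₂: 225.3 − 0.5(260.3) = 95.18
  N₂: 847.7 (inert)
  H₂O: 0 + 1(260.3) = 260.3
Total out = 87.7 + 95.18 + 847.7 + 260.3 = 1291 mol/min.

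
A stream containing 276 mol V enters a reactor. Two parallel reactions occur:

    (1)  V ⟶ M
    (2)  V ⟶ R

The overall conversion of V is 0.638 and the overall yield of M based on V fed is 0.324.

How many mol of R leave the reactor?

Yield of M: 1ξ₁ / 276 = 0.324 → ξ₁ = 89.42 mol.
Conversion of V: 1ξ₁ + 1ξ₂ = 0.638 × 276 = 176.1 → ξ₂ = 86.66 mol.
Outlet amounts (n = n₀ + Σ ν·ξ):
  V: 276 − 1(89.42) − 1(86.66) = 99.91
  M: 0 + 1(89.42) = 89.42
  R: 0 + 1(86.66) = 86.66

86.7 mol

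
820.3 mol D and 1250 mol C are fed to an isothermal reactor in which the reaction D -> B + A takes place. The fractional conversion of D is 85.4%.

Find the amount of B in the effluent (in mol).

701 mol

D reacted = 0.854 × 820.3 = 700.5 mol; ν_D = −1, so ξ = 700.5/1 = 700.5 mol.
Outlet amounts (n = n₀ + ν ξ):
  D: 820.3 − 1(700.5) = 119.8
  B: 0 + 1(700.5) = 700.5
  A: 0 + 1(700.5) = 700.5
  C: 1250 (inert)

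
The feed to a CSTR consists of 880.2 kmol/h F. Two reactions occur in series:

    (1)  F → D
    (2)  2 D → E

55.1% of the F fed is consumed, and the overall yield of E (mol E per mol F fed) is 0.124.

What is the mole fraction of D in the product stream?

0.346

Conversion of F: F consumed = 1ξ₁ = 0.551 × 880.2 → ξ₁ = 485 kmol/h.
Yield of E: 1ξ₂ / 880.2 = 0.124 → ξ₂ = 109.1 kmol/h.
Outlet amounts (n = n₀ + Σ ν·ξ):
  F: 880.2 − 1(485) = 395.2
  D: 0 + 1(485) − 2(109.1) = 266.7
  E: 0 + 1(109.1) = 109.1
Total out = 771.1 kmol/h; y_D = 266.7 / 771.1 = 0.3459.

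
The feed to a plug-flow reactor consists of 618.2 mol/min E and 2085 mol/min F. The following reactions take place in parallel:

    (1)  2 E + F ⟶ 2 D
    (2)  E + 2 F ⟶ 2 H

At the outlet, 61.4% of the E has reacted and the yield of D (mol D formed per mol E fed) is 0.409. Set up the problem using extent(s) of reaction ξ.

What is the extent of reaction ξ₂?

ξ₂ = 127 mol/min

Yield of D: 2ξ₁ / 618.2 = 0.409 → ξ₁ = 126.4 mol/min.
Conversion of E: 2ξ₁ + 1ξ₂ = 0.614 × 618.2 = 379.6 → ξ₂ = 126.7 mol/min.
Outlet amounts (n = n₀ + Σ ν·ξ):
  E: 618.2 − 2(126.4) − 1(126.7) = 238.6
  F: 2085 − 1(126.4) − 2(126.7) = 1705
  D: 0 + 2(126.4) = 252.8
  H: 0 + 2(126.7) = 253.5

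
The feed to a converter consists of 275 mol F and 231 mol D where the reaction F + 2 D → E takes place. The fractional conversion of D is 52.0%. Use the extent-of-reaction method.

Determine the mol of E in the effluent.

D reacted = 0.52 × 231 = 120.1 mol; ν_D = −2, so ξ = 120.1/2 = 60.06 mol.
Outlet amounts (n = n₀ + ν ξ):
  F: 275 − 1(60.06) = 214.9
  D: 231 − 2(60.06) = 110.9
  E: 0 + 1(60.06) = 60.06

60.1 mol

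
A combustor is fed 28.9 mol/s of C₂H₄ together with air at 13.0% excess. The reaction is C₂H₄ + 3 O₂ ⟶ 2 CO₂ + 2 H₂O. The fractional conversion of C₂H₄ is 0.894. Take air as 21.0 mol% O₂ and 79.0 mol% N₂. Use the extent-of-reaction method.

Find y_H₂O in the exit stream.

Stoichiometric O₂ = 3 × 28.9 = 86.7 mol/s; O₂ fed = 86.7 × 1.130 = 97.97 mol/s.
N₂ fed = 97.97 × 79/21 = 368.6 mol/s.
Fuel reacted = 0.894 × 28.9 → ξ = 25.84 mol/s.
Outlet (n = n₀ + ν ξ):
  C₂H₄: 28.9 − 1(25.84) = 3.063
  O₂: 97.97 − 3(25.84) = 20.46
  N₂: 368.6 (inert)
  CO₂: 0 + 2(25.84) = 51.67
  H₂O: 0 + 2(25.84) = 51.67
Total out = 495.4 mol/s; y_H₂O = 51.67 / 495.4 = 0.1043.

0.104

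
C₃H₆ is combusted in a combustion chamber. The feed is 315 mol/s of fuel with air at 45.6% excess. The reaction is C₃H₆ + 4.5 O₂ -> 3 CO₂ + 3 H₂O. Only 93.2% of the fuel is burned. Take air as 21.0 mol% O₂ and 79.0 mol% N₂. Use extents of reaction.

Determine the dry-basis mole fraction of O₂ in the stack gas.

Stoichiometric O₂ = 4.5 × 315 = 1418 mol/s; O₂ fed = 1418 × 1.456 = 2064 mol/s.
N₂ fed = 2064 × 79/21 = 7764 mol/s.
Fuel reacted = 0.932 × 315 → ξ = 293.6 mol/s.
Outlet (n = n₀ + ν ξ):
  C₃H₆: 315 − 1(293.6) = 21.42
  O₂: 2064 − 4.5(293.6) = 742.8
  N₂: 7764 (inert)
  CO₂: 0 + 3(293.6) = 880.7
  H₂O: 0 + 3(293.6) = 880.7
Dry total = 9409 mol/s; y_O₂ (dry) = 742.8 / 9409 = 0.07894.

0.0789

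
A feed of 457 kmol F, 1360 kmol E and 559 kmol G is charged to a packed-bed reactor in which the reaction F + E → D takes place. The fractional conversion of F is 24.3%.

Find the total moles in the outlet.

F reacted = 0.243 × 457 = 111.1 kmol; ν_F = −1, so ξ = 111.1/1 = 111.1 kmol.
Outlet amounts (n = n₀ + ν ξ):
  F: 457 − 1(111.1) = 345.9
  E: 1360 − 1(111.1) = 1249
  D: 0 + 1(111.1) = 111.1
  G: 559 (inert)
Total out = 345.9 + 1249 + 111.1 + 559 = 2265 kmol.

2260 kmol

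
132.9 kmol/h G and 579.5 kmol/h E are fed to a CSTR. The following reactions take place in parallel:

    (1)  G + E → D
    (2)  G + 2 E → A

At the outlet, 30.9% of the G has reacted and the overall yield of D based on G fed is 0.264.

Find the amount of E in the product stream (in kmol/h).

532 kmol/h

Yield of D: 1ξ₁ / 132.9 = 0.264 → ξ₁ = 35.09 kmol/h.
Conversion of G: 1ξ₁ + 1ξ₂ = 0.309 × 132.9 = 41.07 → ξ₂ = 5.98 kmol/h.
Outlet amounts (n = n₀ + Σ ν·ξ):
  G: 132.9 − 1(35.09) − 1(5.98) = 91.83
  E: 579.5 − 1(35.09) − 2(5.98) = 532.5
  D: 0 + 1(35.09) = 35.09
  A: 0 + 1(5.98) = 5.98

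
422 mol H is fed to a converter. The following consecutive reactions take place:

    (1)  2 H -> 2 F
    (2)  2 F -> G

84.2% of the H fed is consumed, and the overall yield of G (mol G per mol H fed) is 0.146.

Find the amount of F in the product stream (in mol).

Conversion of H: H consumed = 2ξ₁ = 0.842 × 422 → ξ₁ = 177.7 mol.
Yield of G: 1ξ₂ / 422 = 0.146 → ξ₂ = 61.61 mol.
Outlet amounts (n = n₀ + Σ ν·ξ):
  H: 422 − 2(177.7) = 66.68
  F: 0 + 2(177.7) − 2(61.61) = 232.1
  G: 0 + 1(61.61) = 61.61

232 mol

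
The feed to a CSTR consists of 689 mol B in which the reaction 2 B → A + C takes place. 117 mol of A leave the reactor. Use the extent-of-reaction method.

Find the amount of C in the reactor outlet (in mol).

For A: n = n₀ + 1ξ → 117 = 0 + 1ξ, giving ξ = 117 mol.
Outlet amounts (n = n₀ + ν ξ):
  B: 689 − 2(117) = 455
  A: 0 + 1(117) = 117
  C: 0 + 1(117) = 117

117 mol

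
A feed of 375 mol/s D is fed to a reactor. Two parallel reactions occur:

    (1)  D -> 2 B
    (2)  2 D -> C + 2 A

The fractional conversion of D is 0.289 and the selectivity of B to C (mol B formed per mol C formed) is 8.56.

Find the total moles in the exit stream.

Conversion of D: D consumed = 0.289 × 375 = 108.4 mol/s = 1ξ₁ + 2ξ₂.
Selectivity: 2ξ₁ / (1ξ₂) = 8.56 → ξ₁ = 4.28 ξ₂.
Substitute: (1·4.28 + 2) ξ₂ = 108.4 → ξ₂ = 17.26 mol/s, ξ₁ = 73.86 mol/s.
Outlet amounts (n = n₀ + Σ ν·ξ):
  D: 375 − 1(73.86) − 2(17.26) = 266.6
  B: 0 + 2(73.86) = 147.7
  C: 0 + 1(17.26) = 17.26
  A: 0 + 2(17.26) = 34.51
Total out = 266.6 + 147.7 + 17.26 + 34.51 = 466.1 mol/s.

466 mol/s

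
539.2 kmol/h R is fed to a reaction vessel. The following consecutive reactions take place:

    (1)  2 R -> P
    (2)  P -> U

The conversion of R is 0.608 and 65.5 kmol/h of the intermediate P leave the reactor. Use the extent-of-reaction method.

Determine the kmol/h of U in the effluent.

98.4 kmol/h

Conversion of R: R consumed = 2ξ₁ = 0.608 × 539.2 → ξ₁ = 163.9 kmol/h.
P balance: n_P = 0 + 1ξ₁ − 1ξ₂ = 65.5 → ξ₂ = (1·163.9 − 65.5)/1 = 98.42 kmol/h.
Outlet amounts (n = n₀ + Σ ν·ξ):
  R: 539.2 − 2(163.9) = 211.4
  P: 0 + 1(163.9) − 1(98.42) = 65.5
  U: 0 + 1(98.42) = 98.42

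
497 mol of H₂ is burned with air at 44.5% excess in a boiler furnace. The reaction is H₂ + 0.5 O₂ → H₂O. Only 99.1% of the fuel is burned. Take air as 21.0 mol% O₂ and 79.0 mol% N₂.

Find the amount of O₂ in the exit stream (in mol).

Stoichiometric O₂ = 0.5 × 497 = 248.5 mol; O₂ fed = 248.5 × 1.445 = 359.1 mol.
N₂ fed = 359.1 × 79/21 = 1351 mol.
Fuel reacted = 0.991 × 497 → ξ = 492.5 mol.
Outlet (n = n₀ + ν ξ):
  H₂: 497 − 1(492.5) = 4.473
  O₂: 359.1 − 0.5(492.5) = 112.8
  N₂: 1351 (inert)
  H₂O: 0 + 1(492.5) = 492.5

113 mol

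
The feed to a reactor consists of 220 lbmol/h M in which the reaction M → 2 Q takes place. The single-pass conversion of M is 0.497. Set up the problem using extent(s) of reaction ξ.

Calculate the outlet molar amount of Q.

M reacted = 0.497 × 220 = 109.3 lbmol/h; ν_M = −1, so ξ = 109.3/1 = 109.3 lbmol/h.
Outlet amounts (n = n₀ + ν ξ):
  M: 220 − 1(109.3) = 110.7
  Q: 0 + 2(109.3) = 218.7

219 lbmol/h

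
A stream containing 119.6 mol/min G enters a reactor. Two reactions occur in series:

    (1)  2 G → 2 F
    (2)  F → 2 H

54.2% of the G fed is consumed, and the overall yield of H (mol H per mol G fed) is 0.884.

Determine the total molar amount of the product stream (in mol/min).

172 mol/min

Conversion of G: G consumed = 2ξ₁ = 0.542 × 119.6 → ξ₁ = 32.41 mol/min.
Yield of H: 2ξ₂ / 119.6 = 0.884 → ξ₂ = 52.86 mol/min.
Outlet amounts (n = n₀ + Σ ν·ξ):
  G: 119.6 − 2(32.41) = 54.78
  F: 0 + 2(32.41) − 1(52.86) = 11.96
  H: 0 + 2(52.86) = 105.7
Total out = 54.78 + 11.96 + 105.7 = 172.5 mol/min.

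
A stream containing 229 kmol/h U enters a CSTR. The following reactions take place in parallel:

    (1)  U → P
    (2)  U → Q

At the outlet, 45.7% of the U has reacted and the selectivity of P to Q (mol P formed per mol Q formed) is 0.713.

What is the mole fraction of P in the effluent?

Conversion of U: U consumed = 0.457 × 229 = 104.7 kmol/h = 1ξ₁ + 1ξ₂.
Selectivity: 1ξ₁ / (1ξ₂) = 0.713 → ξ₁ = 0.713 ξ₂.
Substitute: (1·0.713 + 1) ξ₂ = 104.7 → ξ₂ = 61.09 kmol/h, ξ₁ = 43.56 kmol/h.
Outlet amounts (n = n₀ + Σ ν·ξ):
  U: 229 − 1(43.56) − 1(61.09) = 124.3
  P: 0 + 1(43.56) = 43.56
  Q: 0 + 1(61.09) = 61.09
Total out = 229 kmol/h; y_P = 43.56 / 229 = 0.1902.

0.19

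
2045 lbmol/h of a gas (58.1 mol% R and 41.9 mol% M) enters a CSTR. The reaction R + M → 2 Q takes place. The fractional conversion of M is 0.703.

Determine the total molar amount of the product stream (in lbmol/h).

2040 lbmol/h

M reacted = 0.703 × 856.9 = 602.4 lbmol/h; ν_M = −1, so ξ = 602.4/1 = 602.4 lbmol/h.
Outlet amounts (n = n₀ + ν ξ):
  R: 1188 − 1(602.4) = 585.8
  M: 856.9 − 1(602.4) = 254.5
  Q: 0 + 2(602.4) = 1205
Total out = 585.8 + 254.5 + 1205 = 2045 lbmol/h.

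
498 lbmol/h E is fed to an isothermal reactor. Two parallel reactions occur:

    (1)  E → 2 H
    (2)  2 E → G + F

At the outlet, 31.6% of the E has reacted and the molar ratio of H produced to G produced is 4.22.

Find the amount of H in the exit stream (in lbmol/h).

162 lbmol/h

Conversion of E: E consumed = 0.316 × 498 = 157.4 lbmol/h = 1ξ₁ + 2ξ₂.
Selectivity: 2ξ₁ / (1ξ₂) = 4.22 → ξ₁ = 2.11 ξ₂.
Substitute: (1·2.11 + 2) ξ₂ = 157.4 → ξ₂ = 38.29 lbmol/h, ξ₁ = 80.79 lbmol/h.
Outlet amounts (n = n₀ + Σ ν·ξ):
  E: 498 − 1(80.79) − 2(38.29) = 340.6
  H: 0 + 2(80.79) = 161.6
  G: 0 + 1(38.29) = 38.29
  F: 0 + 1(38.29) = 38.29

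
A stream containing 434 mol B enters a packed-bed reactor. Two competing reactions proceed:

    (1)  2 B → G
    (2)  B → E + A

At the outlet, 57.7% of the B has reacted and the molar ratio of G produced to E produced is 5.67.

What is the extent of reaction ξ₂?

ξ₂ = 20.3 mol

Conversion of B: B consumed = 0.577 × 434 = 250.4 mol = 2ξ₁ + 1ξ₂.
Selectivity: 1ξ₁ / (1ξ₂) = 5.67 → ξ₁ = 5.67 ξ₂.
Substitute: (2·5.67 + 1) ξ₂ = 250.4 → ξ₂ = 20.29 mol, ξ₁ = 115.1 mol.
Outlet amounts (n = n₀ + Σ ν·ξ):
  B: 434 − 2(115.1) − 1(20.29) = 183.6
  G: 0 + 1(115.1) = 115.1
  E: 0 + 1(20.29) = 20.29
  A: 0 + 1(20.29) = 20.29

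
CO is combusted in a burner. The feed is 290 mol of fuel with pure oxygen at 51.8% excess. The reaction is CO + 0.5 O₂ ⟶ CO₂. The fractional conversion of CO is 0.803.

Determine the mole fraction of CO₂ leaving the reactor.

Stoichiometric O₂ = 0.5 × 290 = 145 mol; O₂ fed = 145 × 1.518 = 220.1 mol.
Fuel reacted = 0.803 × 290 → ξ = 232.9 mol.
Outlet (n = n₀ + ν ξ):
  CO: 290 − 1(232.9) = 57.13
  O₂: 220.1 − 0.5(232.9) = 103.7
  CO₂: 0 + 1(232.9) = 232.9
Total out = 393.7 mol; y_CO₂ = 232.9 / 393.7 = 0.5915.

0.592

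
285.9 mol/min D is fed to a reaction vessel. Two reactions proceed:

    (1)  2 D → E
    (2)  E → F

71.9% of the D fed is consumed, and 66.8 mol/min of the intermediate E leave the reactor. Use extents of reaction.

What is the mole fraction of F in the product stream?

Conversion of D: D consumed = 2ξ₁ = 0.719 × 285.9 → ξ₁ = 102.8 mol/min.
E balance: n_E = 0 + 1ξ₁ − 1ξ₂ = 66.8 → ξ₂ = (1·102.8 − 66.8)/1 = 35.98 mol/min.
Outlet amounts (n = n₀ + Σ ν·ξ):
  D: 285.9 − 2(102.8) = 80.34
  E: 0 + 1(102.8) − 1(35.98) = 66.8
  F: 0 + 1(35.98) = 35.98
Total out = 183.1 mol/min; y_F = 35.98 / 183.1 = 0.1965.

0.196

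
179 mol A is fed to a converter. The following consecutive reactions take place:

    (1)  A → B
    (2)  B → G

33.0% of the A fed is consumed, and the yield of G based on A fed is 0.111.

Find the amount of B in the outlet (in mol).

Conversion of A: A consumed = 1ξ₁ = 0.33 × 179 → ξ₁ = 59.07 mol.
Yield of G: 1ξ₂ / 179 = 0.111 → ξ₂ = 19.87 mol.
Outlet amounts (n = n₀ + Σ ν·ξ):
  A: 179 − 1(59.07) = 119.9
  B: 0 + 1(59.07) − 1(19.87) = 39.2
  G: 0 + 1(19.87) = 19.87

39.2 mol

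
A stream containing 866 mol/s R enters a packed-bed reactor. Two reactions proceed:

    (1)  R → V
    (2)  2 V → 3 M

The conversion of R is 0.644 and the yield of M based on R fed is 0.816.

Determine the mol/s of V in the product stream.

Conversion of R: R consumed = 1ξ₁ = 0.644 × 866 → ξ₁ = 557.7 mol/s.
Yield of M: 3ξ₂ / 866 = 0.816 → ξ₂ = 235.6 mol/s.
Outlet amounts (n = n₀ + Σ ν·ξ):
  R: 866 − 1(557.7) = 308.3
  V: 0 + 1(557.7) − 2(235.6) = 86.6
  M: 0 + 3(235.6) = 706.7

86.6 mol/s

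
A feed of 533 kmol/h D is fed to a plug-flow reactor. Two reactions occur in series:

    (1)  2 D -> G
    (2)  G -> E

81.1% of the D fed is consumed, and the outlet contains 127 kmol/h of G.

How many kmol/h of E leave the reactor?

Conversion of D: D consumed = 2ξ₁ = 0.811 × 533 → ξ₁ = 216.1 kmol/h.
G balance: n_G = 0 + 1ξ₁ − 1ξ₂ = 127 → ξ₂ = (1·216.1 − 127)/1 = 89.13 kmol/h.
Outlet amounts (n = n₀ + Σ ν·ξ):
  D: 533 − 2(216.1) = 100.7
  G: 0 + 1(216.1) − 1(89.13) = 127
  E: 0 + 1(89.13) = 89.13

89.1 kmol/h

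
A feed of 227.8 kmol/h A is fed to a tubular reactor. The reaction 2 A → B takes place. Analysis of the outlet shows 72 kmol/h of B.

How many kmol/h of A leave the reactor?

83.8 kmol/h

For B: n = n₀ + 1ξ → 72 = 0 + 1ξ, giving ξ = 72 kmol/h.
Outlet amounts (n = n₀ + ν ξ):
  A: 227.8 − 2(72) = 83.8
  B: 0 + 1(72) = 72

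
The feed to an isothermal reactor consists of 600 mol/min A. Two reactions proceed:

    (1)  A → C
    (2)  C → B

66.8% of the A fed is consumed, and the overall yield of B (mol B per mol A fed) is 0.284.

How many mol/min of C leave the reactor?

230 mol/min

Conversion of A: A consumed = 1ξ₁ = 0.668 × 600 → ξ₁ = 400.8 mol/min.
Yield of B: 1ξ₂ / 600 = 0.284 → ξ₂ = 170.4 mol/min.
Outlet amounts (n = n₀ + Σ ν·ξ):
  A: 600 − 1(400.8) = 199.2
  C: 0 + 1(400.8) − 1(170.4) = 230.4
  B: 0 + 1(170.4) = 170.4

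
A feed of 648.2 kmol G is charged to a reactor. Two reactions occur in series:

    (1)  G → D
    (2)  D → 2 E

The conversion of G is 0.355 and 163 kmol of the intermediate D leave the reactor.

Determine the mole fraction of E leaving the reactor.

0.188

Conversion of G: G consumed = 1ξ₁ = 0.355 × 648.2 → ξ₁ = 230.1 kmol.
D balance: n_D = 0 + 1ξ₁ − 1ξ₂ = 163 → ξ₂ = (1·230.1 − 163)/1 = 67.11 kmol.
Outlet amounts (n = n₀ + Σ ν·ξ):
  G: 648.2 − 1(230.1) = 418.1
  D: 0 + 1(230.1) − 1(67.11) = 163
  E: 0 + 2(67.11) = 134.2
Total out = 715.3 kmol; y_E = 134.2 / 715.3 = 0.1876.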